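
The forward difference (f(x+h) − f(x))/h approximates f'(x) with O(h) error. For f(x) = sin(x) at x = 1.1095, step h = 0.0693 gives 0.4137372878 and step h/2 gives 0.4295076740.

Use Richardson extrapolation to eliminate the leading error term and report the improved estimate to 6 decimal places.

0.445278

With r = 1 the leading error scales as h^1, so the weight is 2^1 = 2.
2*0.4295076740 = 0.8590153480; subtract 0.4137372878 → 0.4452780602
Extrapolated: 0.4452780602 / 1 = 0.4452780602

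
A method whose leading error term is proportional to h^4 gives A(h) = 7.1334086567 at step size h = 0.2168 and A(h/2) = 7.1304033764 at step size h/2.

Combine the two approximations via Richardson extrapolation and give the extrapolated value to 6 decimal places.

7.130203

Leading term ∝ h^4; use weight 16 = 2^4.
Numerator 16 × A(h/2) − A(h) = 16 × 7.1304033764 − 7.1334086567 = 106.9530453657
R = 106.9530453657/15 = 7.1302030244
Correction |R − A(h/2)| = 2.004e-04; gap |A(h/2) − A(h)| = 3.005e-03.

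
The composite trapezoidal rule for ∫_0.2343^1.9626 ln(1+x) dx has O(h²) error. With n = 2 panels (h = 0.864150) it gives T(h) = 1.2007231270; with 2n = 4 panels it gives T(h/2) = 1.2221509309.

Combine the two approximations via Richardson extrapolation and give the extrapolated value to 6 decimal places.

1.229294

The method has order 2: 2^2 = 4.
A(h/2) − A(h) = 1.2221509309 − 1.2007231270 = 0.0214278039
Divide by 2^2 − 1 = 3: 0.0214278039/3 = 0.0071426013
R = A(h/2) + (A(h/2) − A(h))/3 = 1.2221509309 + 0.0071426013 = 1.2292935322
Shift from A(h/2): +0.0071426013.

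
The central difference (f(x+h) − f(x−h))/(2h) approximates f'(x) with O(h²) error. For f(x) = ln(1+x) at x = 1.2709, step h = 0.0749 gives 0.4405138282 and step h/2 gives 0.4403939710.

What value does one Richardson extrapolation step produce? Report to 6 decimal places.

r = 2: numerator weight 4, denominator 3.
4*0.4403939710 − 0.4405138282 = 1.3210620558
Divide by 2^2 − 1 = 3.
1.3210620558 ÷ 3 = 0.4403540186
Shift from A(h/2): −0.0000399524.

0.440354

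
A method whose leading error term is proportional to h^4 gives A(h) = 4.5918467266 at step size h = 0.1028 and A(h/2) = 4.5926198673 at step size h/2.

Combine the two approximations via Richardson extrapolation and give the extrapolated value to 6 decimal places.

4.592671

r = 4: numerator weight 16, denominator 15.
16 × 4.5926198673 − 4.5918467266 = 68.8900711502
R = 68.8900711502/15 = 4.5926714100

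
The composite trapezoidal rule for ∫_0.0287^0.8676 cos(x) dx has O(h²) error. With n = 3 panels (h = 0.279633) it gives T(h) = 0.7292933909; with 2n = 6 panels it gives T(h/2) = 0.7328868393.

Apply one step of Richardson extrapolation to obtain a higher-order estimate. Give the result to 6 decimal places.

Method order is 2; weight 2^2 = 4.
4 × 0.7328868393 = 2.9315473572; 2.9315473572 − 0.7292933909 = 2.2022539663
(4 × 0.7328868393 − 0.7292933909)/(4 − 1) = 0.7340846554
Gap between inputs: 3.593e-03; correction applied: +0.0011978161.

0.734085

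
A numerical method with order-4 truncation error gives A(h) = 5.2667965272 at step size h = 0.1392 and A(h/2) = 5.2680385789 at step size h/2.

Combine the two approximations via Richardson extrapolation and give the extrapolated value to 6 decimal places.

Leading term ∝ h^4; use weight 16 = 2^4.
16 × 5.2680385789 = 84.2886172624; subtract 5.2667965272 → 79.0218207352
Divide by 2^4 − 1 = 15.
Result: 5.2681213823
Correction |R − A(h/2)| = 8.280e-05; gap |A(h/2) − A(h)| = 1.242e-03.

5.268121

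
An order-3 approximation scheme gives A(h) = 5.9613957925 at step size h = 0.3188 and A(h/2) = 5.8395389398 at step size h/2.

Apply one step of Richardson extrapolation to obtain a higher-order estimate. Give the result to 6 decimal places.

5.822131

r = 3: numerator weight 8, denominator 7.
2^3·A(h/2) = 46.7163115184; minus A(h) gives 40.7549157259.
Divide by 2^3 − 1 = 7.
Extrapolated: 40.7549157259 / 7 = 5.8221308180
Shift from A(h/2): −0.0174081218.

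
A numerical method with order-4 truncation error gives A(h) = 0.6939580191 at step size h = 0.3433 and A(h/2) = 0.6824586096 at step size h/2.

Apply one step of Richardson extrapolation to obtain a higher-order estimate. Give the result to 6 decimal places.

Error is O(h^4); halving h shrinks it by 2^4 = 16.
A(h/2) − A(h) = 0.6824586096 − 0.6939580191 = -0.0114994095
Correction (A(h/2) − A(h))/(16 − 1) = (-0.0114994095)/15 = -0.0007666273
R = 0.6824586096 − 0.0007666273 = 0.6816919823

0.681692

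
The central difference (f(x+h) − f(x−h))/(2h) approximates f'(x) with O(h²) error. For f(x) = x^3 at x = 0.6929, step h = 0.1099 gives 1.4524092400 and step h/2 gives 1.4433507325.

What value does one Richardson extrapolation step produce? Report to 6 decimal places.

With r = 2 the leading error scales as h^2, so the weight is 2^2 = 4.
Top: 4(1.4433507325) − (1.4524092400) = 4.3209936900
Extrapolated: 4.3209936900 / 3 = 1.4403312300
Correction |R − A(h/2)| = 3.020e-03; gap |A(h/2) − A(h)| = 9.059e-03.

1.440331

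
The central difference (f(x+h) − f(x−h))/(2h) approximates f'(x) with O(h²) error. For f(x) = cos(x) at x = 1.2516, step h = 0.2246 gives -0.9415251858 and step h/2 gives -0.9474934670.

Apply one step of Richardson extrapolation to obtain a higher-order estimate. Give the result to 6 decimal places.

-0.949483

Leading term ∝ h^2; use weight 4 = 2^2.
Top: 4(-0.9474934670) − (-0.9415251858) = -2.8484486822
Divide by 2^2 − 1 = 3.
(-2.8484486822) ÷ 3 = -0.9494828941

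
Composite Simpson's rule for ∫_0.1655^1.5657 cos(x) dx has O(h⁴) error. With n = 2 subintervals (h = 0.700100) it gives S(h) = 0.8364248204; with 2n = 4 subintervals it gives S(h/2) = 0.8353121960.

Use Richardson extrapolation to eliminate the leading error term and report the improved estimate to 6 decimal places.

0.835238

With r = 4 the leading error scales as h^4, so the weight is 2^4 = 16.
16*0.8353121960 = 13.3649951360; 13.3649951360 − 0.8364248204 = 12.5285703156
(16*0.8353121960 − 0.8364248204)/(16 − 1) = 0.8352380210
Shift from A(h/2): −0.0000741750.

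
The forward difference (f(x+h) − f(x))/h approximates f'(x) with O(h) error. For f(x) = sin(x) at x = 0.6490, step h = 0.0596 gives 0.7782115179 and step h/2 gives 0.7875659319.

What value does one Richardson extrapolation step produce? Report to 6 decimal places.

Error is O(h^1); halving h shrinks it by 2^1 = 2.
2·0.7875659319 = 1.5751318638; subtract 0.7782115179 → 0.7969203459
Divide by 2^1 − 1 = 1.
So the Richardson estimate is 0.7969203459.
Gap between inputs: 9.354e-03; correction applied: +0.0093544140.

0.796920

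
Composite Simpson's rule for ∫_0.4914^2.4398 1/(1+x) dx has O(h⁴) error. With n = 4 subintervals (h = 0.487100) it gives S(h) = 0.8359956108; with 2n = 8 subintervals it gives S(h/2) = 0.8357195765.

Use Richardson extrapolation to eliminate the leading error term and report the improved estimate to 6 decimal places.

Error is O(h^4); halving h shrinks it by 2^4 = 16.
Weighted: 13.3715132240 − 0.8359956108 = 12.5355176132
Extrapolated: 12.5355176132 / 15 = 0.8357011742

0.835701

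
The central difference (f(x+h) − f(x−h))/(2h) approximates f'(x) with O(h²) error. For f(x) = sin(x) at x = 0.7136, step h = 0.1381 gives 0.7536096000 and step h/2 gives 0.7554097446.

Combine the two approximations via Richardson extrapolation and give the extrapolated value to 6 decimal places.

0.756010

Error is O(h^2); halving h shrinks it by 2^2 = 4.
4·0.7554097446 = 3.0216389784; subtract 0.7536096000 → 2.2680293784
Denominator 4 − 1 = 3.
R = 2.2680293784/3 = 0.7560097928
Correction |R − A(h/2)| = 6.000e-04; gap |A(h/2) − A(h)| = 1.800e-03.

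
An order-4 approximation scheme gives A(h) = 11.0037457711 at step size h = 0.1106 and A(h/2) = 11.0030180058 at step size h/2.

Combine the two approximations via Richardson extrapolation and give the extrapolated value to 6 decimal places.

Method order is 4; weight 2^4 = 16.
Weighted: 176.0482880928 − 11.0037457711 = 165.0445423217
165.0445423217 ÷ 15 = 11.0029694881
Gap between inputs: 7.278e-04; correction applied: −0.0000485177.

11.002969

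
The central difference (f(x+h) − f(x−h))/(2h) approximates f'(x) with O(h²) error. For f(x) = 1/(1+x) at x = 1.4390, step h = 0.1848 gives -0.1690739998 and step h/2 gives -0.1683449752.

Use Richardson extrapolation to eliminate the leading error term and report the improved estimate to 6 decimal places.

Method order is 2; weight 2^2 = 4.
Difference of the inputs: -0.1683449752 − (-0.1690739998) = 0.0007290246
Divide by 2^2 − 1 = 3: 0.0007290246/3 = 0.0002430082
R = A(h/2) + (A(h/2) − A(h))/3 = -0.1683449752 + 0.0002430082 = -0.1681019670
Correction |R − A(h/2)| = 2.430e-04; gap |A(h/2) − A(h)| = 7.290e-04.

-0.168102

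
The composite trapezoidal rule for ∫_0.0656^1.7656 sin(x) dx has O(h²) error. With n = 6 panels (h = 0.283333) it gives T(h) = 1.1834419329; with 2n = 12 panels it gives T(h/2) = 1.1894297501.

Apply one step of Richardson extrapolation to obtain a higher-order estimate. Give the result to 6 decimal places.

1.191426

Method order is 2; weight 2^2 = 4.
Numerator 4*A(h/2) − A(h) = 4*1.1894297501 − 1.1834419329 = 3.5742770675
Divide by 2^2 − 1 = 3.
R = 3.5742770675/3 = 1.1914256892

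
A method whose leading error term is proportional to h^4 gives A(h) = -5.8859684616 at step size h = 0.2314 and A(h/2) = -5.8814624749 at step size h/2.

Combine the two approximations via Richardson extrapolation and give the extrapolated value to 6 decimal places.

-5.881162

Leading term ∝ h^4; use weight 16 = 2^4.
Top: 16(-5.8814624749) − (-5.8859684616) = -88.2174311368
Divide by 2^4 − 1 = 15.
(16×(-5.8814624749) − (-5.8859684616))/(16 − 1) = -5.8811620758
Shift from A(h/2): +0.0003003991.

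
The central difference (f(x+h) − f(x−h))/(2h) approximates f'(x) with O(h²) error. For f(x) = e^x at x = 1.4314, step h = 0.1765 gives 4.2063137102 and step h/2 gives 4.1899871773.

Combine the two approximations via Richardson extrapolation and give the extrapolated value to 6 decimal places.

4.184545

Error is O(h^2); halving h shrinks it by 2^2 = 4.
Weighted: 16.7599487092 − 4.2063137102 = 12.5536349990
Denominator 4 − 1 = 3.
So the Richardson estimate is 4.1845449997.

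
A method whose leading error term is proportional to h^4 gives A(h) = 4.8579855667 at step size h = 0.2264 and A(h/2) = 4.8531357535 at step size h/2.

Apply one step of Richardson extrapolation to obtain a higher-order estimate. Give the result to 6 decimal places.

The method has order 4: 2^4 = 16.
16*4.8531357535 = 77.6501720560; 77.6501720560 − 4.8579855667 = 72.7921864893
Denominator 16 − 1 = 15.
So the Richardson estimate is 4.8528124326.
Gap between inputs: 4.850e-03; correction applied: −0.0003233209.

4.852812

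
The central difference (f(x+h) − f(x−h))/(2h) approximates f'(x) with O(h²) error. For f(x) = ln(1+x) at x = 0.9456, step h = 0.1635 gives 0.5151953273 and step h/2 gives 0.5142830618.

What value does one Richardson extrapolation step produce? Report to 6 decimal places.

r = 2, so 2^r = 4.
4×0.5142830618 − 0.5151953273 = 1.5419369199
R = 1.5419369199/3 = 0.5139789733

0.513979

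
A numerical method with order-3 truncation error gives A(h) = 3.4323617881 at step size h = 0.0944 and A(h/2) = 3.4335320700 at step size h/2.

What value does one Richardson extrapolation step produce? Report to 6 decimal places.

With r = 3 the leading error scales as h^3, so the weight is 2^3 = 8.
2^3*A(h/2) = 27.4682565600; minus A(h) gives 24.0358947719.
Extrapolated: 24.0358947719 / 7 = 3.4336992531
Shift from A(h/2): +0.0001671831.

3.433699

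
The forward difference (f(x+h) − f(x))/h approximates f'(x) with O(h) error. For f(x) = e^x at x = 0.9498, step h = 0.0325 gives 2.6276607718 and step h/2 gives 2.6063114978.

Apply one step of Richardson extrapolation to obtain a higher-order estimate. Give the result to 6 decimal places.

The method has order 1: 2^1 = 2.
A(h/2) − A(h) = 2.6063114978 − 2.6276607718 = -0.0213492740
Divide by 2^1 − 1 = 1: (-0.0213492740)/1 = -0.0213492740
R = A(h/2) + (A(h/2) − A(h))/1 = 2.6063114978 − 0.0213492740 = 2.5849622238

2.584962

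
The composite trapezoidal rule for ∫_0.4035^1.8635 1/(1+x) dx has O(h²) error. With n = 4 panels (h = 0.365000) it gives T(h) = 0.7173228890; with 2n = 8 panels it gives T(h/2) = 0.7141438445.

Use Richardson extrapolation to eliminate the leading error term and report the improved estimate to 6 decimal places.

The method has order 2: 2^2 = 4.
Top: 4(0.7141438445) − (0.7173228890) = 2.1392524890
Divide by 2^2 − 1 = 3.
So the Richardson estimate is 0.7130841630.
Correction |R − A(h/2)| = 1.060e-03; gap |A(h/2) − A(h)| = 3.179e-03.

0.713084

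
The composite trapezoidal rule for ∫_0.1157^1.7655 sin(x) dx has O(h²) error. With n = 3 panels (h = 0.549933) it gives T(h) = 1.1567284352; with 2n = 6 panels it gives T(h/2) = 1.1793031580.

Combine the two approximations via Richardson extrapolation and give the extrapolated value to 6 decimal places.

1.186828

Leading term ∝ h^2; use weight 4 = 2^2.
Top: 4(1.1793031580) − (1.1567284352) = 3.5604841968
Denominator 4 − 1 = 3.
3.5604841968 ÷ 3 = 1.1868280656
Gap between inputs: 2.257e-02; correction applied: +0.0075249076.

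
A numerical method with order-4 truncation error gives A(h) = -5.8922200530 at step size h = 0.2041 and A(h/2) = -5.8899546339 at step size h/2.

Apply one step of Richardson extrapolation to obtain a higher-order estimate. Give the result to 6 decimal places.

-5.889804

Order 4 gives 2^r = 16 and 2^r − 1 = 15.
2^4×A(h/2) = -94.2392741424; minus A(h) gives -88.3470540894.
Divide by 2^4 − 1 = 15.
Extrapolated: (-88.3470540894) / 15 = -5.8898036060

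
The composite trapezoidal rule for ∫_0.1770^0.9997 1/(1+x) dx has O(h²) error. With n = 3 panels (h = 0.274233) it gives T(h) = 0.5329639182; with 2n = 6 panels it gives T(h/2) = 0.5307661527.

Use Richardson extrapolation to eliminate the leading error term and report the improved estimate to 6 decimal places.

r = 2, so 2^r = 4.
4*0.5307661527 = 2.1230646108; 2.1230646108 − 0.5329639182 = 1.5901006926
Divide by 2^2 − 1 = 3.
Extrapolated: 1.5901006926 / 3 = 0.5300335642

0.530034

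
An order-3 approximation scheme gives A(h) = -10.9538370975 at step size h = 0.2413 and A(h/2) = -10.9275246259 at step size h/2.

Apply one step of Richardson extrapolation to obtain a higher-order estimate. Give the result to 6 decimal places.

-10.923766

r = 3, so 2^r = 8.
8·(-10.9275246259) = -87.4201970072; subtract (-10.9538370975) → -76.4663599097
Extrapolated: (-76.4663599097) / 7 = -10.9237657014
Correction |R − A(h/2)| = 3.759e-03; gap |A(h/2) − A(h)| = 2.631e-02.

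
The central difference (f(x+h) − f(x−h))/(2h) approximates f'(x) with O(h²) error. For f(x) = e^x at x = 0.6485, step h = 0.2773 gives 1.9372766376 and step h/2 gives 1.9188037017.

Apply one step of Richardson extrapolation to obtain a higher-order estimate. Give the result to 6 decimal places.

The method has order 2: 2^2 = 4.
4*1.9188037017 − 1.9372766376 = 5.7379381692
Denominator 4 − 1 = 3.
5.7379381692 ÷ 3 = 1.9126460564
Correction |R − A(h/2)| = 6.158e-03; gap |A(h/2) − A(h)| = 1.847e-02.

1.912646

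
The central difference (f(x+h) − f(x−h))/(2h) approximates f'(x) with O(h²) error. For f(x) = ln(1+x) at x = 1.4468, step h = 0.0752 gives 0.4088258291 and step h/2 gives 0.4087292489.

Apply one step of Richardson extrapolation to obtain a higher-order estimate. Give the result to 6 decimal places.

0.408697

r = 2: numerator weight 4, denominator 3.
4 × 0.4087292489 = 1.6349169956; 1.6349169956 − 0.4088258291 = 1.2260911665
(4 × 0.4087292489 − 0.4088258291)/(4 − 1) = 0.4086970555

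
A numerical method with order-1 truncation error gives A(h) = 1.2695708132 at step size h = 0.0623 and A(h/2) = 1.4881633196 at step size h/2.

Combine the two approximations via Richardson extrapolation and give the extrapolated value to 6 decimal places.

Method order is 1; weight 2^1 = 2.
2·1.4881633196 = 2.9763266392; subtract 1.2695708132 → 1.7067558260
Divide by 2^1 − 1 = 1.
(2·1.4881633196 − 1.2695708132)/(2 − 1) = 1.7067558260

1.706756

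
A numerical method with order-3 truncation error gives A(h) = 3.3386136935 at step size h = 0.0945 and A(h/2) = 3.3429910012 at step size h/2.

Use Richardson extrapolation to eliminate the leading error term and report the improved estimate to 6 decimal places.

With r = 3 the leading error scales as h^3, so the weight is 2^3 = 8.
Weighted: 26.7439280096 − 3.3386136935 = 23.4053143161
Denominator 8 − 1 = 7.
Result: 3.3436163309
Correction |R − A(h/2)| = 6.253e-04; gap |A(h/2) − A(h)| = 4.377e-03.

3.343616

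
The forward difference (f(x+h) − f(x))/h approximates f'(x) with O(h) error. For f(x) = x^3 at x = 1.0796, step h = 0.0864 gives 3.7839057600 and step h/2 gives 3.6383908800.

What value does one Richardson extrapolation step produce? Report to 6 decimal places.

r = 1, so 2^r = 2.
2*3.6383908800 − 3.7839057600 = 3.4928760000
Denominator 2 − 1 = 1.
(2*3.6383908800 − 3.7839057600)/(2 − 1) = 3.4928760000
Gap between inputs: 1.455e-01; correction applied: −0.1455148800.

3.492876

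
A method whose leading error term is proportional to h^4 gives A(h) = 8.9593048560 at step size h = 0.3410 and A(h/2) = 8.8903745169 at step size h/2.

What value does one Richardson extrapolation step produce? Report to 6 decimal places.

8.885779

Order 4 gives 2^r = 16 and 2^r − 1 = 15.
16 × 8.8903745169 = 142.2459922704; 142.2459922704 − 8.9593048560 = 133.2866874144
Denominator 16 − 1 = 15.
R = 133.2866874144/15 = 8.8857791610
Shift from A(h/2): −0.0045953559.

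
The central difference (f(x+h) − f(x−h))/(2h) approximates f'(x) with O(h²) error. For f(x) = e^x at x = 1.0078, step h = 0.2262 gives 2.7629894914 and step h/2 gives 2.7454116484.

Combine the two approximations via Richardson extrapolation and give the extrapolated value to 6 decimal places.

2.739552

Error is O(h^2); halving h shrinks it by 2^2 = 4.
A(h/2) − A(h) = 2.7454116484 − 2.7629894914 = -0.0175778430
Correction (A(h/2) − A(h))/(4 − 1) = (-0.0175778430)/3 = -0.0058592810
R = A(h/2) + (A(h/2) − A(h))/3 = 2.7454116484 − 0.0058592810 = 2.7395523674
Correction |R − A(h/2)| = 5.859e-03; gap |A(h/2) − A(h)| = 1.758e-02.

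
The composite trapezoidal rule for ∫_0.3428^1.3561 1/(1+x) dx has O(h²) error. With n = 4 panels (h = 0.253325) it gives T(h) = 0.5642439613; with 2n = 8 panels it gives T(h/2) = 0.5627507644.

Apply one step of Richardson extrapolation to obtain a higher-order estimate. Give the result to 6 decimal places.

0.562253

r = 2: numerator weight 4, denominator 3.
4×0.5627507644 = 2.2510030576; subtract 0.5642439613 → 1.6867590963
(4×0.5627507644 − 0.5642439613)/(4 − 1) = 0.5622530321
Shift from A(h/2): −0.0004977323.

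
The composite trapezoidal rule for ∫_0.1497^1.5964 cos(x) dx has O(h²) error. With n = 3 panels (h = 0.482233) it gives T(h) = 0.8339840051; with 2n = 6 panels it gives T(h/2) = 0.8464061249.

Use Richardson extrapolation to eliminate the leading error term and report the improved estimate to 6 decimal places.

0.850547

r = 2, so 2^r = 4.
Weighted: 3.3856244996 − 0.8339840051 = 2.5516404945
R = 2.5516404945/3 = 0.8505468315
Gap between inputs: 1.242e-02; correction applied: +0.0041407066.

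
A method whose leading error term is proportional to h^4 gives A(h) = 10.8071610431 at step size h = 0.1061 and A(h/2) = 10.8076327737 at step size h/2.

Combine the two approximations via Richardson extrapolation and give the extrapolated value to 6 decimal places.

With r = 4 the leading error scales as h^4, so the weight is 2^4 = 16.
Numerator 16·A(h/2) − A(h) = 16·10.8076327737 − 10.8071610431 = 162.1149633361
Denominator 16 − 1 = 15.
Extrapolated: 162.1149633361 / 15 = 10.8076642224
Correction |R − A(h/2)| = 3.145e-05; gap |A(h/2) − A(h)| = 4.717e-04.

10.807664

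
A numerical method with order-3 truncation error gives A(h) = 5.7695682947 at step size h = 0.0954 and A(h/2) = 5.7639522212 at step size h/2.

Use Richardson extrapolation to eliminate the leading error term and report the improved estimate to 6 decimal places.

5.763150

Order 3 gives 2^r = 8 and 2^r − 1 = 7.
8·5.7639522212 = 46.1116177696; 46.1116177696 − 5.7695682947 = 40.3420494749
Extrapolated: 40.3420494749 / 7 = 5.7631499250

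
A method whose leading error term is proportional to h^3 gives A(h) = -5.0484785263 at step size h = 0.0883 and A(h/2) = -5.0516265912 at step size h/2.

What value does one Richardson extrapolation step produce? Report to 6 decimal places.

-5.052076

Error is O(h^3); halving h shrinks it by 2^3 = 8.
Top: 8(-5.0516265912) − (-5.0484785263) = -35.3645342033
R = (-35.3645342033)/7 = -5.0520763148
Gap between inputs: 3.148e-03; correction applied: −0.0004497236.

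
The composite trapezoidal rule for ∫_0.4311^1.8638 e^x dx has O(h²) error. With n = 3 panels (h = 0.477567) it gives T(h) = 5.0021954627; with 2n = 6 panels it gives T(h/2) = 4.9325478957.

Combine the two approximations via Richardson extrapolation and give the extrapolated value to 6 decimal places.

r = 2, so 2^r = 4.
A(h/2) − A(h) = 4.9325478957 − 5.0021954627 = -0.0696475670
Correction (A(h/2) − A(h))/(4 − 1) = (-0.0696475670)/3 = -0.0232158557
R = 4.9325478957 − 0.0232158557 = 4.9093320400
Correction |R − A(h/2)| = 2.322e-02; gap |A(h/2) − A(h)| = 6.965e-02.

4.909332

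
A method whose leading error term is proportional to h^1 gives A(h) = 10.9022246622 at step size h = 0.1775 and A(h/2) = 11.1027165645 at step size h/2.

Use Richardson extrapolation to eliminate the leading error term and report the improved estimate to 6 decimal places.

Error is O(h^1); halving h shrinks it by 2^1 = 2.
2^1×A(h/2) = 22.2054331290; minus A(h) gives 11.3032084668.
(2×11.1027165645 − 10.9022246622)/(2 − 1) = 11.3032084668

11.303208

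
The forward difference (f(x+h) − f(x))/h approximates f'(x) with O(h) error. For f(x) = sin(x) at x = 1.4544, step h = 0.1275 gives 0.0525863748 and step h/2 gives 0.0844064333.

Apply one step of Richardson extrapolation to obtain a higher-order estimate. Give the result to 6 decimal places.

The method has order 1: 2^1 = 2.
Top: 2(0.0844064333) − (0.0525863748) = 0.1162264918
Denominator 2 − 1 = 1.
R = 0.1162264918/1 = 0.1162264918
Correction |R − A(h/2)| = 3.182e-02; gap |A(h/2) − A(h)| = 3.182e-02.

0.116226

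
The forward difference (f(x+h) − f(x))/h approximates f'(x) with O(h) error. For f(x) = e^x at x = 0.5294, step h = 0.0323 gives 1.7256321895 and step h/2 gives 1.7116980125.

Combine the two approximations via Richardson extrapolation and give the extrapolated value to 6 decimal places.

1.697764

r = 1, so 2^r = 2.
Numerator 2 × A(h/2) − A(h) = 2 × 1.7116980125 − 1.7256321895 = 1.6977638355
Divide by 2^1 − 1 = 1.
Result: 1.6977638355
Gap between inputs: 1.393e-02; correction applied: −0.0139341770.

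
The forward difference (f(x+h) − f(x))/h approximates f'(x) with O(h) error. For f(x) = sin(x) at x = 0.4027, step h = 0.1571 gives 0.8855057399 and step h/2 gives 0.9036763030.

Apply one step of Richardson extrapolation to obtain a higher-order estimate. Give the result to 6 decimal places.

The method has order 1: 2^1 = 2.
Top: 2(0.9036763030) − (0.8855057399) = 0.9218468661
Denominator 2 − 1 = 1.
0.9218468661 ÷ 1 = 0.9218468661
Gap between inputs: 1.817e-02; correction applied: +0.0181705631.

0.921847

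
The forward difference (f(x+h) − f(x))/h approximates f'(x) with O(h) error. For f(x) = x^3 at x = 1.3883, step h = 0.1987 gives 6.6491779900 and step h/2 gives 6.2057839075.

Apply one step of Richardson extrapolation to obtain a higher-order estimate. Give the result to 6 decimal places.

5.762390

The method has order 1: 2^1 = 2.
2×6.2057839075 = 12.4115678150; 12.4115678150 − 6.6491779900 = 5.7623898250
(2×6.2057839075 − 6.6491779900)/(2 − 1) = 5.7623898250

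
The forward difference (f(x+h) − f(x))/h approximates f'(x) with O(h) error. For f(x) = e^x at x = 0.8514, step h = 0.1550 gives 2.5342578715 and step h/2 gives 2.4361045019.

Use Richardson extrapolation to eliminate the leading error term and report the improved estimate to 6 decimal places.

Error is O(h^1); halving h shrinks it by 2^1 = 2.
A(h/2) − A(h) = 2.4361045019 − 2.5342578715 = -0.0981533696
Divide by 2^1 − 1 = 1: (-0.0981533696)/1 = -0.0981533696
R = 2.4361045019 − 0.0981533696 = 2.3379511323

2.337951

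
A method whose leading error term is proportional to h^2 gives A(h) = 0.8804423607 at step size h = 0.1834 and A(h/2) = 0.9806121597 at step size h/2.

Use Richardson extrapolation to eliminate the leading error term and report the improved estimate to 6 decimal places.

1.014002

r = 2, so 2^r = 4.
Weighted: 3.9224486388 − 0.8804423607 = 3.0420062781
(4×0.9806121597 − 0.8804423607)/(4 − 1) = 1.0140020927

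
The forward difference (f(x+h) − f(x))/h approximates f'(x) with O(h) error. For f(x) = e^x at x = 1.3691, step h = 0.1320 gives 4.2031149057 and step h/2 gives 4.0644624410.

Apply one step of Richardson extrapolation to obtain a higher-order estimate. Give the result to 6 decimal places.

Order 1 gives 2^r = 2 and 2^r − 1 = 1.
Top: 2(4.0644624410) − (4.2031149057) = 3.9258099763
Divide by 2^1 − 1 = 1.
R = 3.9258099763/1 = 3.9258099763
Shift from A(h/2): −0.1386524647.

3.925810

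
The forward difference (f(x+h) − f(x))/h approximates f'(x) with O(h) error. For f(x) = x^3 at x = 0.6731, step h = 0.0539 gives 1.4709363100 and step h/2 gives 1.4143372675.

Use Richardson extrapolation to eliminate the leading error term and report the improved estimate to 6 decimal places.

1.357738

r = 1, so 2^r = 2.
Weighted: 2.8286745350 − 1.4709363100 = 1.3577382250
Denominator 2 − 1 = 1.
R = 1.3577382250/1 = 1.3577382250
Correction |R − A(h/2)| = 5.660e-02; gap |A(h/2) − A(h)| = 5.660e-02.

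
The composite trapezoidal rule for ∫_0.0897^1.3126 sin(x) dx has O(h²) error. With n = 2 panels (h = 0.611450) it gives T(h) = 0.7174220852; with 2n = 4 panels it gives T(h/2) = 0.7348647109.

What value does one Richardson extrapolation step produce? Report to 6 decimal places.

Order 2 gives 2^r = 4 and 2^r − 1 = 3.
4*0.7348647109 = 2.9394588436; subtract 0.7174220852 → 2.2220367584
Extrapolated: 2.2220367584 / 3 = 0.7406789195

0.740679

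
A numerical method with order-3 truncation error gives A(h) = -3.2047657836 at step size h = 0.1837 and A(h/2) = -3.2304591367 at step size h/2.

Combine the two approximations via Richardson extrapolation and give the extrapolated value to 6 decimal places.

r = 3: numerator weight 8, denominator 7.
8*(-3.2304591367) = -25.8436730936; (-25.8436730936) − (-3.2047657836) = -22.6389073100
Divide by 2^3 − 1 = 7.
Result: -3.2341296157

-3.234130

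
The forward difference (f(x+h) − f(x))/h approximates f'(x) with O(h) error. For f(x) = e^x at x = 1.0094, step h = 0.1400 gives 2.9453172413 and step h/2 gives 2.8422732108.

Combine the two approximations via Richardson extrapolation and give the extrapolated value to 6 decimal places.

2.739229

Leading term ∝ h^1; use weight 2 = 2^1.
2^1·A(h/2) = 5.6845464216; minus A(h) gives 2.7392291803.
Denominator 2 − 1 = 1.
(2·2.8422732108 − 2.9453172413)/(2 − 1) = 2.7392291803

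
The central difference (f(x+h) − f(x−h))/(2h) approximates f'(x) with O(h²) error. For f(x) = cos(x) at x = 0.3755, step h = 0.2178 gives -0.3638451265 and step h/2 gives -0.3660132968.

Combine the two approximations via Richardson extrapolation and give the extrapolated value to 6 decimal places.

-0.366736

r = 2, so 2^r = 4.
2^2*A(h/2) = -1.4640531872; minus A(h) gives -1.1002080607.
R = (-1.1002080607)/3 = -0.3667360202
Correction |R − A(h/2)| = 7.227e-04; gap |A(h/2) − A(h)| = 2.168e-03.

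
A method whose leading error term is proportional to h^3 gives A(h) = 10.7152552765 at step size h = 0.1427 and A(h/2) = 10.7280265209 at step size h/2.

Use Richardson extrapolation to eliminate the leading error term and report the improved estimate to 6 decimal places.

10.729851

Order 3 gives 2^r = 8 and 2^r − 1 = 7.
2^3 × A(h/2) = 85.8242121672; minus A(h) gives 75.1089568907.
R = 75.1089568907/7 = 10.7298509844
Correction |R − A(h/2)| = 1.824e-03; gap |A(h/2) − A(h)| = 1.277e-02.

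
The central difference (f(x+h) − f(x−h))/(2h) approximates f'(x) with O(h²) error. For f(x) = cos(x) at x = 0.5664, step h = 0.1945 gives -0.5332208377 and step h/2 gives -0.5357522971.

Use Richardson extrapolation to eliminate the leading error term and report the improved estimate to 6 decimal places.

The method has order 2: 2^2 = 4.
Difference of the inputs: -0.5357522971 − (-0.5332208377) = -0.0025314594
Correction (A(h/2) − A(h))/(4 − 1) = (-0.0025314594)/3 = -0.0008438198
R = A(h/2) + (A(h/2) − A(h))/3 = -0.5357522971 − 0.0008438198 = -0.5365961169

-0.536596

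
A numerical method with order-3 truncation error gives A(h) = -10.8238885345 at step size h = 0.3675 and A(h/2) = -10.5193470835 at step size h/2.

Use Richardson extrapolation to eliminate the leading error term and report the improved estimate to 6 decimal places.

-10.475841

Order 3 gives 2^r = 8 and 2^r − 1 = 7.
8*(-10.5193470835) − (-10.8238885345) = -73.3308881335
R = (-73.3308881335)/7 = -10.4758411619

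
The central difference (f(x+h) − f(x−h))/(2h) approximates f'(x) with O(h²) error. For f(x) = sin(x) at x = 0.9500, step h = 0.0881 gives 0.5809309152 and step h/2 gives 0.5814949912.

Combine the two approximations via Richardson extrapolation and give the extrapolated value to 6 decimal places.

0.581683

Order 2 gives 2^r = 4 and 2^r − 1 = 3.
Weighted: 2.3259799648 − 0.5809309152 = 1.7450490496
1.7450490496 ÷ 3 = 0.5816830165
Shift from A(h/2): +0.0001880253.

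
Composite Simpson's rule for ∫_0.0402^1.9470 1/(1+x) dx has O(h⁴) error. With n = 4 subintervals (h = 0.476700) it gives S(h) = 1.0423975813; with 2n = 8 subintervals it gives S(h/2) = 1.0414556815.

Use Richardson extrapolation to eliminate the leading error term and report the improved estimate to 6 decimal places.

Order 4 gives 2^r = 16 and 2^r − 1 = 15.
Weighted: 16.6632909040 − 1.0423975813 = 15.6208933227
Divide by 2^4 − 1 = 15.
R = 15.6208933227/15 = 1.0413928882
Correction |R − A(h/2)| = 6.279e-05; gap |A(h/2) − A(h)| = 9.419e-04.

1.041393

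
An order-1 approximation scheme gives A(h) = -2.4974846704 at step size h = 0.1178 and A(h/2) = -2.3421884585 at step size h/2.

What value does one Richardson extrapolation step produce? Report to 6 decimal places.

-2.186892

The method has order 1: 2^1 = 2.
2^1×A(h/2) = -4.6843769170; minus A(h) gives -2.1868922466.
Denominator 2 − 1 = 1.
Result: -2.1868922466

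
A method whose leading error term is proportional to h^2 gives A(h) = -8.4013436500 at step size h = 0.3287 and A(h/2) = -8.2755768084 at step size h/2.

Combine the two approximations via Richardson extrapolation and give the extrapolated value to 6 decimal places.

-8.233655

Order 2 gives 2^r = 4 and 2^r − 1 = 3.
Numerator 4 × A(h/2) − A(h) = 4 × (-8.2755768084) − (-8.4013436500) = -24.7009635836
Extrapolated: (-24.7009635836) / 3 = -8.2336545279
Gap between inputs: 1.258e-01; correction applied: +0.0419222805.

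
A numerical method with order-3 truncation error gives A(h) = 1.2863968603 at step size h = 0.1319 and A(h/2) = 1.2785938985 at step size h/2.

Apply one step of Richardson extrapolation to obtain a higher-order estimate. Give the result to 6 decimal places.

1.277479

Order 3 gives 2^r = 8 and 2^r − 1 = 7.
Numerator 8·A(h/2) − A(h) = 8·1.2785938985 − 1.2863968603 = 8.9423543277
8.9423543277 ÷ 7 = 1.2774791897
Correction |R − A(h/2)| = 1.115e-03; gap |A(h/2) − A(h)| = 7.803e-03.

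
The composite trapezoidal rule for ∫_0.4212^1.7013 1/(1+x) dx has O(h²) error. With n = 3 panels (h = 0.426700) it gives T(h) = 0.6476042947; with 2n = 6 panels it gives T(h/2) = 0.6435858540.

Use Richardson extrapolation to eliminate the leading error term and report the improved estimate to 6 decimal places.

0.642246

Error is O(h^2); halving h shrinks it by 2^2 = 4.
4 × 0.6435858540 − 0.6476042947 = 1.9267391213
R = 1.9267391213/3 = 0.6422463738
Gap between inputs: 4.018e-03; correction applied: −0.0013394802.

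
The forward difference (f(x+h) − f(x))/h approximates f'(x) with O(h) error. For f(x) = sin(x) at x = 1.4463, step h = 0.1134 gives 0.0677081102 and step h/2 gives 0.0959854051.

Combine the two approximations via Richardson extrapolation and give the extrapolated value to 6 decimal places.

r = 1: numerator weight 2, denominator 1.
2 × 0.0959854051 = 0.1919708102; 0.1919708102 − 0.0677081102 = 0.1242627000
Divide by 2^1 − 1 = 1.
So the Richardson estimate is 0.1242627000.

0.124263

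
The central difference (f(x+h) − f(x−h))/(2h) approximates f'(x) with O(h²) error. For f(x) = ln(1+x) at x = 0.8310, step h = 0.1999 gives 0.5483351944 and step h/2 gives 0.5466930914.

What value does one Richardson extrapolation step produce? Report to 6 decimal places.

0.546146

r = 2: numerator weight 4, denominator 3.
Numerator 4×A(h/2) − A(h) = 4×0.5466930914 − 0.5483351944 = 1.6384371712
Divide by 2^2 − 1 = 3.
Result: 0.5461457237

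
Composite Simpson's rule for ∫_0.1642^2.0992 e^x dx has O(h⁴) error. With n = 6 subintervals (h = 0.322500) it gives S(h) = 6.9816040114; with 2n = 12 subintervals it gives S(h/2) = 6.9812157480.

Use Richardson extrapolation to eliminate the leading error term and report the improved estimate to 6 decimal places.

r = 4: numerator weight 16, denominator 15.
16×6.9812157480 = 111.6994519680; 111.6994519680 − 6.9816040114 = 104.7178479566
Extrapolated: 104.7178479566 / 15 = 6.9811898638
Shift from A(h/2): −0.0000258842.

6.981190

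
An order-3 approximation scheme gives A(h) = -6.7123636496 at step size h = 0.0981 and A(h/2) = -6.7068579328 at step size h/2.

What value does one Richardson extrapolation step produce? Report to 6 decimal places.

The method has order 3: 2^3 = 8.
Top: 8(-6.7068579328) − (-6.7123636496) = -46.9424998128
Divide by 2^3 − 1 = 7.
Extrapolated: (-46.9424998128) / 7 = -6.7060714018
Gap between inputs: 5.506e-03; correction applied: +0.0007865310.

-6.706071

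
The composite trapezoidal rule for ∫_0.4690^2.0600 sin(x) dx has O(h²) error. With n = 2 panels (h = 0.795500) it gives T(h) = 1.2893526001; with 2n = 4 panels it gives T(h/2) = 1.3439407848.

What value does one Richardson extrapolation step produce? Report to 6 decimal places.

1.362137

Leading term ∝ h^2; use weight 4 = 2^2.
Numerator 4*A(h/2) − A(h) = 4*1.3439407848 − 1.2893526001 = 4.0864105391
(4*1.3439407848 − 1.2893526001)/(4 − 1) = 1.3621368464
Shift from A(h/2): +0.0181960616.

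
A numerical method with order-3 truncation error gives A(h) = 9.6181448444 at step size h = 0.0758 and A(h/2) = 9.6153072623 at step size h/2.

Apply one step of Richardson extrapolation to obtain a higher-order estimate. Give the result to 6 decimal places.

Method order is 3; weight 2^3 = 8.
Weighted: 76.9224580984 − 9.6181448444 = 67.3043132540
Extrapolated: 67.3043132540 / 7 = 9.6149018934
Gap between inputs: 2.838e-03; correction applied: −0.0004053689.

9.614902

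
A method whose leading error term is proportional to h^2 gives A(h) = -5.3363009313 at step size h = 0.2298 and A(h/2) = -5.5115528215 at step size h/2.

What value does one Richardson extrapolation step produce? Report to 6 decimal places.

With r = 2 the leading error scales as h^2, so the weight is 2^2 = 4.
4×(-5.5115528215) = -22.0462112860; (-22.0462112860) − (-5.3363009313) = -16.7099103547
Denominator 4 − 1 = 3.
(4×(-5.5115528215) − (-5.3363009313))/(4 − 1) = -5.5699701182

-5.569970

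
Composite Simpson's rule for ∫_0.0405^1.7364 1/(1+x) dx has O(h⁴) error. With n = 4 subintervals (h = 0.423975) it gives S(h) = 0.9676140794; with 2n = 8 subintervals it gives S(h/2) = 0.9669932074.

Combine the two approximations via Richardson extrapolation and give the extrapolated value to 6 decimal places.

Leading term ∝ h^4; use weight 16 = 2^4.
16×0.9669932074 − 0.9676140794 = 14.5042772390
R = 14.5042772390/15 = 0.9669518159

0.966952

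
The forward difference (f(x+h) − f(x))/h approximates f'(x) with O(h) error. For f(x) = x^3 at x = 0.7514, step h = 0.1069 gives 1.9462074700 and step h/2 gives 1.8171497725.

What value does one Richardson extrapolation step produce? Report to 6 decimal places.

Error is O(h^1); halving h shrinks it by 2^1 = 2.
2^1×A(h/2) = 3.6342995450; minus A(h) gives 1.6880920750.
Extrapolated: 1.6880920750 / 1 = 1.6880920750

1.688092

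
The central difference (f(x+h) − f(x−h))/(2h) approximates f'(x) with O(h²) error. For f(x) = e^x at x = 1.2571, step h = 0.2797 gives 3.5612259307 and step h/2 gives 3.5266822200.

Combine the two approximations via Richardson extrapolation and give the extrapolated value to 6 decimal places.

3.515168

The method has order 2: 2^2 = 4.
Weighted: 14.1067288800 − 3.5612259307 = 10.5455029493
10.5455029493 ÷ 3 = 3.5151676498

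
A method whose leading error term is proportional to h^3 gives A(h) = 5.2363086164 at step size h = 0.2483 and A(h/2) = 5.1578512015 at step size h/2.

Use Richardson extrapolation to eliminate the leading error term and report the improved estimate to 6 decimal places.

Leading term ∝ h^3; use weight 8 = 2^3.
Difference of the inputs: 5.1578512015 − 5.2363086164 = -0.0784574149
Divide by 2^3 − 1 = 7: (-0.0784574149)/7 = -0.0112082021
R = 5.1578512015 − 0.0112082021 = 5.1466429994
Correction |R − A(h/2)| = 1.121e-02; gap |A(h/2) − A(h)| = 7.846e-02.

5.146643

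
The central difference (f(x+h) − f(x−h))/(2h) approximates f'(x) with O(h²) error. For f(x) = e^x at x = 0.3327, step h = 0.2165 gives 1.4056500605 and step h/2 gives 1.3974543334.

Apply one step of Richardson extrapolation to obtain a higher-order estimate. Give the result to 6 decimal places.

1.394722

The method has order 2: 2^2 = 4.
Top: 4(1.3974543334) − (1.4056500605) = 4.1841672731
Denominator 4 − 1 = 3.
Extrapolated: 4.1841672731 / 3 = 1.3947224244
Gap between inputs: 8.196e-03; correction applied: −0.0027319090.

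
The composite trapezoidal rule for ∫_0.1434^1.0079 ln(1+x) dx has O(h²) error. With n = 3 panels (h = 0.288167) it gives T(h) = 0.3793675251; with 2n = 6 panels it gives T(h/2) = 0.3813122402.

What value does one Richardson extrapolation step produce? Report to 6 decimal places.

0.381960

r = 2: numerator weight 4, denominator 3.
Top: 4(0.3813122402) − (0.3793675251) = 1.1458814357
Extrapolated: 1.1458814357 / 3 = 0.3819604786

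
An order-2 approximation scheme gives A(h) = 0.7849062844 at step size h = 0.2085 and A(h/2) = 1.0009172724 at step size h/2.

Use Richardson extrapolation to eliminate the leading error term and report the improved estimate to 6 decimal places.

1.072921

Leading term ∝ h^2; use weight 4 = 2^2.
Numerator 4·A(h/2) − A(h) = 4·1.0009172724 − 0.7849062844 = 3.2187628052
R = 3.2187628052/3 = 1.0729209351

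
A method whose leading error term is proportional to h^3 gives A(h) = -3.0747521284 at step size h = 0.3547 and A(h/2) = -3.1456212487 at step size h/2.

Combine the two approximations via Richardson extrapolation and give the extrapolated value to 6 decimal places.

With r = 3 the leading error scales as h^3, so the weight is 2^3 = 8.
Difference of the inputs: -3.1456212487 − (-3.0747521284) = -0.0708691203
Correction (A(h/2) − A(h))/(8 − 1) = (-0.0708691203)/7 = -0.0101241600
R = A(h/2) + (A(h/2) − A(h))/7 = -3.1456212487 − 0.0101241600 = -3.1557454087
Shift from A(h/2): −0.0101241600.

-3.155745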